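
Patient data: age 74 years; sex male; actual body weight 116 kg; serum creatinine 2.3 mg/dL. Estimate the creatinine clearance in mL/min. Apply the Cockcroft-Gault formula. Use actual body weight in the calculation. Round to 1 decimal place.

46.2 mL/min

CrCl = (140 − 74) × 116 / (72 × 2.3) = 7656.0 / 165.60 ≈ 46.2 mL/min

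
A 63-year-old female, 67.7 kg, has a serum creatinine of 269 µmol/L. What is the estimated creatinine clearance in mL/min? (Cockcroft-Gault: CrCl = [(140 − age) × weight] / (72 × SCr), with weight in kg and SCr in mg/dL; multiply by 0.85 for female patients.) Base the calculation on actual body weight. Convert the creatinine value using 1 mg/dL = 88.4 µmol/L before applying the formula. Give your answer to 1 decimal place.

SCr = 269 / 88.4 = 3.043 mg/dL
CrCl = (140 − 63) × 67.7 / (72 × 3.043) × 0.85 = 5212.9 / 219.10 × 0.85 ≈ 20.2 mL/min

20.2 mL/min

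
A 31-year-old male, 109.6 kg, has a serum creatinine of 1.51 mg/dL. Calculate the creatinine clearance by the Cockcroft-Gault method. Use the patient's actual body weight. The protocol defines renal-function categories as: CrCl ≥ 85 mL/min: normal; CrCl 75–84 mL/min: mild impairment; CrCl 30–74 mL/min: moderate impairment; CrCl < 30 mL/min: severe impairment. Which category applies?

CrCl = (140 − 31) × 109.6 / (72 × 1.51) = 11946.4 / 108.72 ≈ 109.9 mL/min
110 mL/min falls in the 'normal' range.

normal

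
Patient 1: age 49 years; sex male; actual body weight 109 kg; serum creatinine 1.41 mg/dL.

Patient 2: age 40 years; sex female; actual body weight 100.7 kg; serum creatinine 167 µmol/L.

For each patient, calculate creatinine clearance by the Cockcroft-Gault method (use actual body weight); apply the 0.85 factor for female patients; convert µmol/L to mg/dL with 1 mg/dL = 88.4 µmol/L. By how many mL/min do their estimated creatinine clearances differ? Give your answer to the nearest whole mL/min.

Patient 1: CrCl = (140 − 49) × 109 / (72 × 1.41) = 9919.0 / 101.52 ≈ 97.7 mL/min
Patient 2: SCr = 167 / 88.4 = 1.889 mg/dL
Patient 2: CrCl = (140 − 40) × 100.7 / (72 × 1.889) × 0.85 = 10070.0 / 136.01 × 0.85 ≈ 62.9 mL/min
|97.7 − 62.9| = 34.8 mL/min

35 mL/min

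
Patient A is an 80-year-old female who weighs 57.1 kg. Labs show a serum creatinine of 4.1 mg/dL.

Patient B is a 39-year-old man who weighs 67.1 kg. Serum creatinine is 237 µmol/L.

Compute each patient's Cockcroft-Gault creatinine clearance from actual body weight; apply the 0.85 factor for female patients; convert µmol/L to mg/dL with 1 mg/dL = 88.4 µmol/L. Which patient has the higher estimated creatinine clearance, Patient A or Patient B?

Patient A: CrCl = (140 − 80) × 57.1 / (72 × 4.1) × 0.85 = 3426.0 / 295.20 × 0.85 ≈ 9.9 mL/min
Patient B: SCr = 237 / 88.4 = 2.681 mg/dL
Patient B: CrCl = (140 − 39) × 67.1 / (72 × 2.681) = 6777.1 / 193.03 ≈ 35.1 mL/min
9.9 vs 35.1 mL/min → Patient B is higher.

Patient B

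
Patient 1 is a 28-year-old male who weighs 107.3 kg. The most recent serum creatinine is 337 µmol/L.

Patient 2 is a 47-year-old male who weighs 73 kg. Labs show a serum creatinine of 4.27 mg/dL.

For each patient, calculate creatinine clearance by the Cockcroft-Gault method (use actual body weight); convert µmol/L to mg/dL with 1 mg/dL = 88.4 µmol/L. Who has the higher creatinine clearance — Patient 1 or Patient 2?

Patient 1

Patient 1: SCr = 337 / 88.4 = 3.812 mg/dL
Patient 1: CrCl = (140 − 28) × 107.3 / (72 × 3.812) = 12017.6 / 274.46 ≈ 43.8 mL/min
Patient 2: CrCl = (140 − 47) × 73 / (72 × 4.27) = 6789.0 / 307.44 ≈ 22.1 mL/min
43.8 vs 22.1 mL/min → Patient 1 is higher.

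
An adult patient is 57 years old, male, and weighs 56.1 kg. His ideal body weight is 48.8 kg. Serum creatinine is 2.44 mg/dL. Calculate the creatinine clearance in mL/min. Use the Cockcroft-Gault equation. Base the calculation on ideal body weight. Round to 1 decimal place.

23.1 mL/min

CrCl = (140 − 57) × 48.8 / (72 × 2.44) = 4050.4 / 175.68 ≈ 23.1 mL/min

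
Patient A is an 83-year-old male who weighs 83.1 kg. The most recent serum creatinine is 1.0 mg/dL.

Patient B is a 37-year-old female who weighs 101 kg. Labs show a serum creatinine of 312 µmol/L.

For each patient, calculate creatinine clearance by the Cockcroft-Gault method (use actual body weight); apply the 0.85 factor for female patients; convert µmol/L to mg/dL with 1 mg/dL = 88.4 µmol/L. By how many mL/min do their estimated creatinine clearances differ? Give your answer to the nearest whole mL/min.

31 mL/min

Patient A: CrCl = (140 − 83) × 83.1 / (72 × 1) = 4736.7 / 72.00 ≈ 65.8 mL/min
Patient B: SCr = 312 / 88.4 = 3.529 mg/dL
Patient B: CrCl = (140 − 37) × 101 / (72 × 3.529) × 0.85 = 10403.0 / 254.09 × 0.85 ≈ 34.8 mL/min
|65.8 − 34.8| = 31.0 mL/min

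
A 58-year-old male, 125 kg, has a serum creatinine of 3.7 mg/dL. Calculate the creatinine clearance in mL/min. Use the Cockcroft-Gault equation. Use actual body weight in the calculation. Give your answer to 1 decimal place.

38.5 mL/min

CrCl = (140 − 58) × 125 / (72 × 3.7) = 10250.0 / 266.40 ≈ 38.5 mL/min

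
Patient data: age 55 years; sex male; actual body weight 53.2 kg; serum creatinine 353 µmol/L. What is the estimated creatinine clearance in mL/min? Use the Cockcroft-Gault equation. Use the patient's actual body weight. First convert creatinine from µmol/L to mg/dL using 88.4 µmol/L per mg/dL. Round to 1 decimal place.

15.7 mL/min

SCr = 353 / 88.4 = 3.993 mg/dL
CrCl = (140 − 55) × 53.2 / (72 × 3.993) = 4522.0 / 287.50 ≈ 15.7 mL/min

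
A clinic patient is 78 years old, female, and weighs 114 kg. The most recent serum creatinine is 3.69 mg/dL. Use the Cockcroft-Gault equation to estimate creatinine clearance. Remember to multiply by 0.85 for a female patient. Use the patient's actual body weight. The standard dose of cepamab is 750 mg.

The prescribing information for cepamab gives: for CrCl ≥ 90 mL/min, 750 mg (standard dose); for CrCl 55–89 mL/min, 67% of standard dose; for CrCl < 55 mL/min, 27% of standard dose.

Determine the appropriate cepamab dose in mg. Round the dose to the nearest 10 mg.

CrCl = (140 − 78) × 114 / (72 × 3.69) × 0.85 = 7068.0 / 265.68 × 0.85 ≈ 22.6 mL/min
CrCl ≈ 23 mL/min → bracket < 55 mL/min.
27% of 750 mg = 202.5 mg → 200 mg

200 mg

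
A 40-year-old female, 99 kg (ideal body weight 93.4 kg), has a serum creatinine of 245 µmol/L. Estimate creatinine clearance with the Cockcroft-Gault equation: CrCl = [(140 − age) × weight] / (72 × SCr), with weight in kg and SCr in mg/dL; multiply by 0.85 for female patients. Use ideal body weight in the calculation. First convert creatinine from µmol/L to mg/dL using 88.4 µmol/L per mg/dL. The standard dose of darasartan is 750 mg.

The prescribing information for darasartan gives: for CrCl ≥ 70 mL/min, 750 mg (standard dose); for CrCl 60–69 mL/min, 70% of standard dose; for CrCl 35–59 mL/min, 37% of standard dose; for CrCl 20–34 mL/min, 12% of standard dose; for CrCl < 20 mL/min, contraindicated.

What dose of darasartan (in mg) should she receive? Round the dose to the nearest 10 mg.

280 mg

SCr = 245 / 88.4 = 2.771 mg/dL
CrCl = (140 − 40) × 93.4 / (72 × 2.771) × 0.85 = 9340.0 / 199.51 × 0.85 ≈ 39.8 mL/min
CrCl ≈ 40 mL/min → bracket 35–59 mL/min.
37% of 750 mg = 277.5 mg → 280 mg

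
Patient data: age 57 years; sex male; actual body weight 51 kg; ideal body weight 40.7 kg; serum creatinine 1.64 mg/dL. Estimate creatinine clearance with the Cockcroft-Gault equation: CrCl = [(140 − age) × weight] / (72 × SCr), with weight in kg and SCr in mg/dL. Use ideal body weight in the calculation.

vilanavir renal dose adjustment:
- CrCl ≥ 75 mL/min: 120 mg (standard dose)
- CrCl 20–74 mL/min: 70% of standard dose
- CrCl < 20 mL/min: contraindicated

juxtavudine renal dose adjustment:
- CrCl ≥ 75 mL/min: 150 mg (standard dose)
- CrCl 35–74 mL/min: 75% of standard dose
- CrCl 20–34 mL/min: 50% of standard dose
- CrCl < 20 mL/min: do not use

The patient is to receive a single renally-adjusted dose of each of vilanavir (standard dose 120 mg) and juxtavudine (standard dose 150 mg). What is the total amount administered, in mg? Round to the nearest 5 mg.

CrCl = (140 − 57) × 40.7 / (72 × 1.64) = 3378.1 / 118.08 ≈ 28.6 mL/min
CrCl ≈ 29 mL/min.
vilanavir: 20–74 mL/min → 70% of 120 mg = 84 mg.
juxtavudine: 20–34 mL/min → 50% of 150 mg = 75 mg.
Total = 84 + 75 = 159 mg.

160 mg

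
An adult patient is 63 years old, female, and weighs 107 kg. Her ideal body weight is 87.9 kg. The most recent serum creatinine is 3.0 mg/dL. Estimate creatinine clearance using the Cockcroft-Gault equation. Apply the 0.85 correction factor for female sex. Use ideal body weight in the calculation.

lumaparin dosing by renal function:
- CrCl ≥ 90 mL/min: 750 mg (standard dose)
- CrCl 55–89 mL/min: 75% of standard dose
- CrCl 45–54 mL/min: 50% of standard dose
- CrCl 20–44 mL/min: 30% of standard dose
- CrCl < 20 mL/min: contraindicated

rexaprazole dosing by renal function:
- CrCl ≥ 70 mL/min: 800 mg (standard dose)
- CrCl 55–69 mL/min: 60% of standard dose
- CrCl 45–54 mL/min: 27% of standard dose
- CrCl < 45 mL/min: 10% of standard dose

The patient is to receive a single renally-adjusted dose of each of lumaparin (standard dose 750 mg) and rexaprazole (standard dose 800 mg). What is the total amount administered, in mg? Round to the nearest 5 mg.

305 mg

CrCl = (140 − 63) × 87.9 / (72 × 3) × 0.85 = 6768.3 / 216.00 × 0.85 ≈ 26.6 mL/min
CrCl ≈ 27 mL/min.
lumaparin: 20–44 mL/min → 30% of 750 mg = 225 mg.
rexaprazole: < 45 mL/min → 10% of 800 mg = 80 mg.
Total = 225 + 80 = 305 mg.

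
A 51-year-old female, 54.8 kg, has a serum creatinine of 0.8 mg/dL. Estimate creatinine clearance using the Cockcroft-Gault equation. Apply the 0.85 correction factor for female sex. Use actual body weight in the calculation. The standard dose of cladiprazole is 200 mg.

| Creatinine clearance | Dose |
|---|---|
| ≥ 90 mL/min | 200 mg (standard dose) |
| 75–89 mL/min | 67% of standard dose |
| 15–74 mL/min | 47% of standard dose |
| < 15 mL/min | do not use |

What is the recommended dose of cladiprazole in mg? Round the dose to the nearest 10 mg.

CrCl = (140 − 51) × 54.8 / (72 × 0.8) × 0.85 = 4877.2 / 57.60 × 0.85 ≈ 72.0 mL/min
CrCl ≈ 72 mL/min → bracket 15–74 mL/min.
47% of 200 mg = 94 mg → 90 mg

90 mg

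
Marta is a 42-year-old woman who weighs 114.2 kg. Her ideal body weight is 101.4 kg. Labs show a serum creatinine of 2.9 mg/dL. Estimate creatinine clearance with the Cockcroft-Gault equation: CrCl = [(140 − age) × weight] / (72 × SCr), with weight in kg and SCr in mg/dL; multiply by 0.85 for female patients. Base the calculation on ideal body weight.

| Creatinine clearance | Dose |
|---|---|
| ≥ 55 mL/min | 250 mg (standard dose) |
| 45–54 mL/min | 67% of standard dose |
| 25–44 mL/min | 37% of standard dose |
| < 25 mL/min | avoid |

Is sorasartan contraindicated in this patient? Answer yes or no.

CrCl = (140 − 42) × 101.4 / (72 × 2.9) × 0.85 = 9937.2 / 208.80 × 0.85 ≈ 40.5 mL/min
CrCl ≈ 40 mL/min, which is ≥ 25 mL/min.

no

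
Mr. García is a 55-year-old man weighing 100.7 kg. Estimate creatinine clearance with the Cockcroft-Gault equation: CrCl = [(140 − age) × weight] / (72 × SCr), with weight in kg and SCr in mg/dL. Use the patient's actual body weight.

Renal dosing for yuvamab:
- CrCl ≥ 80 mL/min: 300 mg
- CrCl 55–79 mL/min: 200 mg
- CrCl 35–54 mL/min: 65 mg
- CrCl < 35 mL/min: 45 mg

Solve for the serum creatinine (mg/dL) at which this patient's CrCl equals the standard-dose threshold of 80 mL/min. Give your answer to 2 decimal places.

Standard dose requires CrCl ≥ 80 mL/min.
Set (140 − 55) × 100.7 / (72 × SCr) = 80
SCr = (140 − 55) × 100.7 / (72 × 80) = 1.486 mg/dL

1.49 mg/dL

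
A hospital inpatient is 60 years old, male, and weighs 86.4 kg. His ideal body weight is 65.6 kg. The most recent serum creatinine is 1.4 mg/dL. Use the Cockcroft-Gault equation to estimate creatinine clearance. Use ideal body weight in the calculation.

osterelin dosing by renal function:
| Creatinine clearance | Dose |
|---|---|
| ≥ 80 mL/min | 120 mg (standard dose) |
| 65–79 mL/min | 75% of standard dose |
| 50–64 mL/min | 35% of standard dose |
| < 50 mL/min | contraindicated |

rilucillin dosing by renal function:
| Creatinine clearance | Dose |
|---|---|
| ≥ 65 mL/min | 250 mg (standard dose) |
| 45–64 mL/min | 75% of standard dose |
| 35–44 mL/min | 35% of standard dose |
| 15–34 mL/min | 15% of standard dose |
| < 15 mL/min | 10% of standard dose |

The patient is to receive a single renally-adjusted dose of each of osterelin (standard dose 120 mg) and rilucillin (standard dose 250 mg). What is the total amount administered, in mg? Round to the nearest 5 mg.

CrCl = (140 − 60) × 65.6 / (72 × 1.4) = 5248.0 / 100.80 ≈ 52.1 mL/min
CrCl ≈ 52 mL/min.
osterelin: 50–64 mL/min → 35% of 120 mg = 42 mg.
rilucillin: 45–64 mL/min → 75% of 250 mg = 187.5 mg.
Total = 42 + 187.5 = 229.5 mg.

230 mg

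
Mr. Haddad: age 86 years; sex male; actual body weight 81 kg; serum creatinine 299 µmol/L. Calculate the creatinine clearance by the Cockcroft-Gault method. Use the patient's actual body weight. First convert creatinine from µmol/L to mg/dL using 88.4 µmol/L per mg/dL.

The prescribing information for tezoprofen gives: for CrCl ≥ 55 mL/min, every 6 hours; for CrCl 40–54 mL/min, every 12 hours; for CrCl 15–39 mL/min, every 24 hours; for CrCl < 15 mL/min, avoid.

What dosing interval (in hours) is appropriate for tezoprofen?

SCr = 299 / 88.4 = 3.382 mg/dL
CrCl = (140 − 86) × 81 / (72 × 3.382) = 4374.0 / 243.50 ≈ 18.0 mL/min
CrCl ≈ 18 mL/min → bracket 15–39 mL/min → every 24 hours.

every 24 hours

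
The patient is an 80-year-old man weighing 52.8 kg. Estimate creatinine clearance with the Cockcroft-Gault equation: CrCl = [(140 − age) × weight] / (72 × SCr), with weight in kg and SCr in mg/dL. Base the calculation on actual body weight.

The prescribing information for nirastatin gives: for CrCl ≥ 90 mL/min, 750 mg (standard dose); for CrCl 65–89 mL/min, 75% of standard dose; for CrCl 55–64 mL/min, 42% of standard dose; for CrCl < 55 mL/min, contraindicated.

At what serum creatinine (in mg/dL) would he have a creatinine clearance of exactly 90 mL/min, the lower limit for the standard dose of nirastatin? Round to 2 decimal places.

0.49 mg/dL

Standard dose requires CrCl ≥ 90 mL/min.
Set (140 − 80) × 52.8 / (72 × SCr) = 90
SCr = (140 − 80) × 52.8 / (72 × 90) = 0.489 mg/dL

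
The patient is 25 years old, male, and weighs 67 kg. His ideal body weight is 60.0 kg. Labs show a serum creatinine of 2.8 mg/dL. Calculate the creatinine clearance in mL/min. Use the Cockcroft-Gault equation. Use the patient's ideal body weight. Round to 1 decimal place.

CrCl = (140 − 25) × 60 / (72 × 2.8) = 6900.0 / 201.60 ≈ 34.2 mL/min

34.2 mL/min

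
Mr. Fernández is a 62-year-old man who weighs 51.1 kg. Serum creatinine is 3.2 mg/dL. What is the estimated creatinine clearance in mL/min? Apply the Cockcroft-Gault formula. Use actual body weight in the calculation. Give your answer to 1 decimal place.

CrCl = (140 − 62) × 51.1 / (72 × 3.2) = 3985.8 / 230.40 ≈ 17.3 mL/min

17.3 mL/min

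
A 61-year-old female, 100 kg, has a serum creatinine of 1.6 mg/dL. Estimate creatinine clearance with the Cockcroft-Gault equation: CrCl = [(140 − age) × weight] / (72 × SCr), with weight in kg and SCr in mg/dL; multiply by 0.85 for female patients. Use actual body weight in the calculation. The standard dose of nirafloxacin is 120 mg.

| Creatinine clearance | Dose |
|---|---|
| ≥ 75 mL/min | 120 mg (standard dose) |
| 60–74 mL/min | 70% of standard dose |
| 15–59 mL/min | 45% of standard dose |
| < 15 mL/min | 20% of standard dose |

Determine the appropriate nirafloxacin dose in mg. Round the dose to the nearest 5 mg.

55 mg

CrCl = (140 − 61) × 100 / (72 × 1.6) × 0.85 = 7900.0 / 115.20 × 0.85 ≈ 58.3 mL/min
CrCl ≈ 58 mL/min → bracket 15–59 mL/min.
45% of 120 mg = 54 mg → 55 mg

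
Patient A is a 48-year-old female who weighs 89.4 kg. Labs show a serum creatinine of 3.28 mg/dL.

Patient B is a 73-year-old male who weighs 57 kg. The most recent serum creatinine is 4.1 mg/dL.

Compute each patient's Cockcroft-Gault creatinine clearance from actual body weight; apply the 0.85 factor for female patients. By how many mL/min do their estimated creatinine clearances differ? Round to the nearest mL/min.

17 mL/min

Patient A: CrCl = (140 − 48) × 89.4 / (72 × 3.28) × 0.85 = 8224.8 / 236.16 × 0.85 ≈ 29.6 mL/min
Patient B: CrCl = (140 − 73) × 57 / (72 × 4.1) = 3819.0 / 295.20 ≈ 12.9 mL/min
|29.6 − 12.9| = 16.7 mL/min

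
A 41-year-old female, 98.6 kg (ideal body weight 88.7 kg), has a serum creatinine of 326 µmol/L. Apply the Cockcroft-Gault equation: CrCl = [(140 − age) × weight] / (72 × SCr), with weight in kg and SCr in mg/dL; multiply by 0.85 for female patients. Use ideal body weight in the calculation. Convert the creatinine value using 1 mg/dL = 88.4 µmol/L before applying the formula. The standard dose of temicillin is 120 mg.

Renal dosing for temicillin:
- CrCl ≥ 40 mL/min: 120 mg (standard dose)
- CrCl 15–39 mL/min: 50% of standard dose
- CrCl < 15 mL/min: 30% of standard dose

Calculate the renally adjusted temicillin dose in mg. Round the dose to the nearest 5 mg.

SCr = 326 / 88.4 = 3.688 mg/dL
CrCl = (140 − 41) × 88.7 / (72 × 3.688) × 0.85 = 8781.3 / 265.54 × 0.85 ≈ 28.1 mL/min
CrCl ≈ 28 mL/min → bracket 15–39 mL/min.
50% of 120 mg = 60 mg

60 mg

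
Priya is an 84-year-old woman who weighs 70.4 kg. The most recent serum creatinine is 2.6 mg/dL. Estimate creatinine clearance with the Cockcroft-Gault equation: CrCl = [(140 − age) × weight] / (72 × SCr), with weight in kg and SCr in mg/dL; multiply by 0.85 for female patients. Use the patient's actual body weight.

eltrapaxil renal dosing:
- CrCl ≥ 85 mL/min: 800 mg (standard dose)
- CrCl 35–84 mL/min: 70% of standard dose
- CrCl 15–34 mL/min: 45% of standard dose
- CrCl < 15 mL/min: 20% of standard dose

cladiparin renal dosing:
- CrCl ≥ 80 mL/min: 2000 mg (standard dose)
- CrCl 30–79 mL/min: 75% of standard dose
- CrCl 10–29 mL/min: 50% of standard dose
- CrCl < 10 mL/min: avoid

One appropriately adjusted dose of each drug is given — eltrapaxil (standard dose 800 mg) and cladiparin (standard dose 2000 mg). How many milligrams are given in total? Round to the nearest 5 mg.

1360 mg

CrCl = (140 − 84) × 70.4 / (72 × 2.6) × 0.85 = 3942.4 / 187.20 × 0.85 ≈ 17.9 mL/min
CrCl ≈ 18 mL/min.
eltrapaxil: 15–34 mL/min → 45% of 800 mg = 360 mg.
cladiparin: 10–29 mL/min → 50% of 2000 mg = 1000 mg.
Total = 360 + 1000 = 1360 mg.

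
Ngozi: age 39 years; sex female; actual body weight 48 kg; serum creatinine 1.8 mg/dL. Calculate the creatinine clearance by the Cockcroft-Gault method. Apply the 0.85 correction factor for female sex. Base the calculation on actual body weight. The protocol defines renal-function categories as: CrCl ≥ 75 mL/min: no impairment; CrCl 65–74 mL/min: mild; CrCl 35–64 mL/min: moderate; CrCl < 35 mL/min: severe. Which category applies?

CrCl = (140 − 39) × 48 / (72 × 1.8) × 0.85 = 4848.0 / 129.60 × 0.85 ≈ 31.8 mL/min
32 mL/min falls in the 'severe' range.

severe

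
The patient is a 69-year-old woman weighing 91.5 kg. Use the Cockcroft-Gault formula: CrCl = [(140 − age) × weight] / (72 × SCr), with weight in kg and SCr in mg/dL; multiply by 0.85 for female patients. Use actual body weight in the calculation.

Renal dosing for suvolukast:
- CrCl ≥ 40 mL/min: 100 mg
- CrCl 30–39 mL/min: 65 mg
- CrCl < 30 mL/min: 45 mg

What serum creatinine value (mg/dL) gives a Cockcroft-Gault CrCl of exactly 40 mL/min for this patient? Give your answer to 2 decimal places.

1.92 mg/dL

Standard dose requires CrCl ≥ 40 mL/min.
Set (140 − 69) × 91.5 × 0.85 / (72 × SCr) = 40
SCr = (140 − 69) × 91.5 × 0.85 / (72 × 40) = 1.917 mg/dL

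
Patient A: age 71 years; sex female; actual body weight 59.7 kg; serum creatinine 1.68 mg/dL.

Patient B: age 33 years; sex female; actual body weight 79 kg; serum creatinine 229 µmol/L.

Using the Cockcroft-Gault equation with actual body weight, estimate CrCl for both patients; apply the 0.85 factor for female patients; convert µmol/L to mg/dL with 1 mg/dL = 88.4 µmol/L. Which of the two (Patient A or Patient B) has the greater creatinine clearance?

Patient B

Patient A: CrCl = (140 − 71) × 59.7 / (72 × 1.68) × 0.85 = 4119.3 / 120.96 × 0.85 ≈ 28.9 mL/min
Patient B: SCr = 229 / 88.4 = 2.59 mg/dL
Patient B: CrCl = (140 − 33) × 79 / (72 × 2.59) × 0.85 = 8453.0 / 186.48 × 0.85 ≈ 38.5 mL/min
28.9 vs 38.5 mL/min → Patient B is higher.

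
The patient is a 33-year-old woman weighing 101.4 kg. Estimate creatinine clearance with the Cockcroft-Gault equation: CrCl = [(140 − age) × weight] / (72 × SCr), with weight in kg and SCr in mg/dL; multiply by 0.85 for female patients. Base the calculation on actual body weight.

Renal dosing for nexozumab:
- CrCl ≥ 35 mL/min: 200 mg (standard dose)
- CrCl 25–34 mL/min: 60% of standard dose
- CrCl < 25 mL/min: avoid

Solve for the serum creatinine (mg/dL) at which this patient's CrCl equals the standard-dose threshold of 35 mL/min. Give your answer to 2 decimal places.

3.66 mg/dL

Standard dose requires CrCl ≥ 35 mL/min.
Set (140 − 33) × 101.4 × 0.85 / (72 × SCr) = 35
SCr = (140 − 33) × 101.4 × 0.85 / (72 × 35) = 3.660 mg/dL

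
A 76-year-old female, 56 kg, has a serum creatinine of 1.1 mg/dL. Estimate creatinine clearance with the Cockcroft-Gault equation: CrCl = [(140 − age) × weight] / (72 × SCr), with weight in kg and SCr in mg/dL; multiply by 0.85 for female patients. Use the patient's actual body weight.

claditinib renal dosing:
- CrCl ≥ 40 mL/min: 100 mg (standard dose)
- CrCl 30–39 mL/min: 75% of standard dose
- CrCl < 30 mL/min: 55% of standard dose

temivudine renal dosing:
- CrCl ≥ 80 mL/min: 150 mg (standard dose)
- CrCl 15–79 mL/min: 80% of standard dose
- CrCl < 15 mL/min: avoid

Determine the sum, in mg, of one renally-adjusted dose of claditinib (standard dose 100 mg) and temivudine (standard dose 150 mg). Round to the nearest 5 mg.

195 mg

CrCl = (140 − 76) × 56 / (72 × 1.1) × 0.85 = 3584.0 / 79.20 × 0.85 ≈ 38.5 mL/min
CrCl ≈ 38 mL/min.
claditinib: 30–39 mL/min → 75% of 100 mg = 75 mg.
temivudine: 15–79 mL/min → 80% of 150 mg = 120 mg.
Total = 75 + 120 = 195 mg.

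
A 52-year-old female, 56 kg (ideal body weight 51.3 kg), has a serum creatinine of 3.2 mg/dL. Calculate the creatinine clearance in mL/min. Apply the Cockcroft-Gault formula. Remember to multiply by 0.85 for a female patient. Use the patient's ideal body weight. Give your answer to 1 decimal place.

16.7 mL/min

CrCl = (140 − 52) × 51.3 / (72 × 3.2) × 0.85 = 4514.4 / 230.40 × 0.85 ≈ 16.7 mL/min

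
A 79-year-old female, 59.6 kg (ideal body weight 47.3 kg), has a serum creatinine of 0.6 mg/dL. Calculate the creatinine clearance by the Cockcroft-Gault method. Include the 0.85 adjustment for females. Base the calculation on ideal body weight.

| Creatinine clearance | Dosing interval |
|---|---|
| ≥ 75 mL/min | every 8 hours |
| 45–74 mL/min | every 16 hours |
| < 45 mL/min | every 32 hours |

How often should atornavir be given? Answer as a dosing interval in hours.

every 16 hours

CrCl = (140 − 79) × 47.3 / (72 × 0.6) × 0.85 = 2885.3 / 43.20 × 0.85 ≈ 56.8 mL/min
CrCl ≈ 57 mL/min → bracket 45–74 mL/min → every 16 hours.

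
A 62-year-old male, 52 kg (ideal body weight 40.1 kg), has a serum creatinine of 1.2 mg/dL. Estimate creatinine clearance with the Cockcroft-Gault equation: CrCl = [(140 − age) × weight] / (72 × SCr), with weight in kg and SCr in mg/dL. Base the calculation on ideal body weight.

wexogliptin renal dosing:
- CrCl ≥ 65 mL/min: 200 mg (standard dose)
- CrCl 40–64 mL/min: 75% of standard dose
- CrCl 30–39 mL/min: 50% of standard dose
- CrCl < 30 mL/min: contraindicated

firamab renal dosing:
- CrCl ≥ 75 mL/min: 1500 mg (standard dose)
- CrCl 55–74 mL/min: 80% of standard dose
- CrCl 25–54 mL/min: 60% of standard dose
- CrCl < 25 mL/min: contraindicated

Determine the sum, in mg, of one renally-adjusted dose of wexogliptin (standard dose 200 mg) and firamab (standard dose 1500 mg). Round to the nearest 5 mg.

CrCl = (140 − 62) × 40.1 / (72 × 1.2) = 3127.8 / 86.40 ≈ 36.2 mL/min
CrCl ≈ 36 mL/min.
wexogliptin: 30–39 mL/min → 50% of 200 mg = 100 mg.
firamab: 25–54 mL/min → 60% of 1500 mg = 900 mg.
Total = 100 + 900 = 1000 mg.

1000 mg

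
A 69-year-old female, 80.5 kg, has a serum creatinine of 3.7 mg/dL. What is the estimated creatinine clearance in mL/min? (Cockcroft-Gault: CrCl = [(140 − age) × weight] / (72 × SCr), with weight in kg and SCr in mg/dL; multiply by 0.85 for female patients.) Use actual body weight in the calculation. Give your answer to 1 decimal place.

18.2 mL/min

CrCl = (140 − 69) × 80.5 / (72 × 3.7) × 0.85 = 5715.5 / 266.40 × 0.85 ≈ 18.2 mL/min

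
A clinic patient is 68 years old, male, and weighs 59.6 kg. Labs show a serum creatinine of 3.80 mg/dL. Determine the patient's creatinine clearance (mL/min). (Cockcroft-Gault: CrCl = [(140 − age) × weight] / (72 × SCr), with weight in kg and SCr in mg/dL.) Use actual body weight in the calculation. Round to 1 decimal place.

15.7 mL/min

CrCl = (140 − 68) × 59.6 / (72 × 3.8) = 4291.2 / 273.60 ≈ 15.7 mL/min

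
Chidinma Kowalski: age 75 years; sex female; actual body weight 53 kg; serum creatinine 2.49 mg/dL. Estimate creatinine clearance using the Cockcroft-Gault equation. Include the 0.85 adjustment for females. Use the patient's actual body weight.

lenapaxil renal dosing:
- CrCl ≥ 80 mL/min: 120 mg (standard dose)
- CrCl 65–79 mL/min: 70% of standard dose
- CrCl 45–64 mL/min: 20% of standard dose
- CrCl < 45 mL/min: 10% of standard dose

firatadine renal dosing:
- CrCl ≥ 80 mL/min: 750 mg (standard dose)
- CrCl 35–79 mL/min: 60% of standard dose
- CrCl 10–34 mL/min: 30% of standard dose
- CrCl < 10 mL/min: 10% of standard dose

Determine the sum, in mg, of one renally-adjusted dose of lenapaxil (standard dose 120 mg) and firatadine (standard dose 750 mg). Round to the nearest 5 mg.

CrCl = (140 − 75) × 53 / (72 × 2.49) × 0.85 = 3445.0 / 179.28 × 0.85 ≈ 16.3 mL/min
CrCl ≈ 16 mL/min.
lenapaxil: < 45 mL/min → 10% of 120 mg = 12 mg.
firatadine: 10–34 mL/min → 30% of 750 mg = 225 mg.
Total = 12 + 225 = 237 mg.

235 mg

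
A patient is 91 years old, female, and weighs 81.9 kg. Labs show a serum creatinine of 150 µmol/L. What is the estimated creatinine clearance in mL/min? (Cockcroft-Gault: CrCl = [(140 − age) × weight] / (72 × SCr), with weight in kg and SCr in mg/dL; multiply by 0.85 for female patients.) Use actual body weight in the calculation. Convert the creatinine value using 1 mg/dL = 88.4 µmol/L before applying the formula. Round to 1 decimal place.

SCr = 150 / 88.4 = 1.697 mg/dL
CrCl = (140 − 91) × 81.9 / (72 × 1.697) × 0.85 = 4013.1 / 122.18 × 0.85 ≈ 27.9 mL/min

27.9 mL/min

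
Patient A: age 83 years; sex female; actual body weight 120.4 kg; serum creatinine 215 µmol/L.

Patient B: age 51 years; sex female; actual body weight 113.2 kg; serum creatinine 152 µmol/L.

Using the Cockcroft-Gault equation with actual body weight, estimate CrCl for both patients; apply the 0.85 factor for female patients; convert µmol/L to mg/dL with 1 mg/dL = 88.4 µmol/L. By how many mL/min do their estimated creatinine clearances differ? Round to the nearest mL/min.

Patient A: SCr = 215 / 88.4 = 2.432 mg/dL
Patient A: CrCl = (140 − 83) × 120.4 / (72 × 2.432) × 0.85 = 6862.8 / 175.10 × 0.85 ≈ 33.3 mL/min
Patient B: SCr = 152 / 88.4 = 1.719 mg/dL
Patient B: CrCl = (140 − 51) × 113.2 / (72 × 1.719) × 0.85 = 10074.8 / 123.77 × 0.85 ≈ 69.2 mL/min
|33.3 − 69.2| = 35.9 mL/min

36 mL/min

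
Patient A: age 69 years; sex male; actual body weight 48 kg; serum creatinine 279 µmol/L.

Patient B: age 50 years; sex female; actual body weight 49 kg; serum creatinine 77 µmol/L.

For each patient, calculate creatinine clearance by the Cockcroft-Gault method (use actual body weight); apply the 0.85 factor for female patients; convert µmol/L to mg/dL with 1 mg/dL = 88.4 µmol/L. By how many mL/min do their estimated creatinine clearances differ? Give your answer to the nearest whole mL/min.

45 mL/min

Patient A: SCr = 279 / 88.4 = 3.156 mg/dL
Patient A: CrCl = (140 − 69) × 48 / (72 × 3.156) = 3408.0 / 227.23 ≈ 15.0 mL/min
Patient B: SCr = 77 / 88.4 = 0.871 mg/dL
Patient B: CrCl = (140 − 50) × 49 / (72 × 0.871) × 0.85 = 4410.0 / 62.71 × 0.85 ≈ 59.8 mL/min
|15.0 − 59.8| = 44.8 mL/min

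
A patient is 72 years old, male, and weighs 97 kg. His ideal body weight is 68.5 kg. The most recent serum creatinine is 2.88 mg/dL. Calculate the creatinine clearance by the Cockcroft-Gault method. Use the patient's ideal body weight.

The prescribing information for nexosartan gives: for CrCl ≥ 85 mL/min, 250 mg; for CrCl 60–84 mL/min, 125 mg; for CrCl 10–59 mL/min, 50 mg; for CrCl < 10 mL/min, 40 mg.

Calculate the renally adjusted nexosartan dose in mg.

CrCl = (140 − 72) × 68.5 / (72 × 2.88) = 4658.0 / 207.36 ≈ 22.5 mL/min
CrCl ≈ 22 mL/min → bracket 10–59 mL/min.
Dose for this bracket: 50 mg.

50 mg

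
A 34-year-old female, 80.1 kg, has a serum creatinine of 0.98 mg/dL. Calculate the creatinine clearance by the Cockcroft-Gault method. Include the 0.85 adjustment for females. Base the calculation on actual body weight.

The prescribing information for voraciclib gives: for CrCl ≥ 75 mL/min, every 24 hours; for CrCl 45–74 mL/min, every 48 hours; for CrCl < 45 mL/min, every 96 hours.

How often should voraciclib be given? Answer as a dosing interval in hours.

CrCl = (140 − 34) × 80.1 / (72 × 0.98) × 0.85 = 8490.6 / 70.56 × 0.85 ≈ 102.3 mL/min
CrCl ≈ 102 mL/min → bracket ≥ 75 mL/min → every 24 hours.

every 24 hours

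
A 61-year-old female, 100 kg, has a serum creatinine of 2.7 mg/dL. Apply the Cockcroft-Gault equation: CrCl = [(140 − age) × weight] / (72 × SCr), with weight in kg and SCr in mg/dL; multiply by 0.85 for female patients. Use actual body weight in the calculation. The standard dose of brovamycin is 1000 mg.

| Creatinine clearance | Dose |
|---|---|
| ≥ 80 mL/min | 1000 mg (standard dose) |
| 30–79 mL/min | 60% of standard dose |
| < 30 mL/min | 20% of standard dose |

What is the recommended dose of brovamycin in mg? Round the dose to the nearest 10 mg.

600 mg

CrCl = (140 − 61) × 100 / (72 × 2.7) × 0.85 = 7900.0 / 194.40 × 0.85 ≈ 34.5 mL/min
CrCl ≈ 35 mL/min → bracket 30–79 mL/min.
60% of 1000 mg = 600 mg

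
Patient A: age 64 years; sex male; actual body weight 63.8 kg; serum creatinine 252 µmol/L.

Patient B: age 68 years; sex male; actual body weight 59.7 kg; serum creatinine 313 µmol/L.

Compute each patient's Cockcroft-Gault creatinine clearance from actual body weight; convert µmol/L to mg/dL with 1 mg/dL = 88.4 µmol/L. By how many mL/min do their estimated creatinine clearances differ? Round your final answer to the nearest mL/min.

7 mL/min

Patient A: SCr = 252 / 88.4 = 2.851 mg/dL
Patient A: CrCl = (140 − 64) × 63.8 / (72 × 2.851) = 4848.8 / 205.27 ≈ 23.6 mL/min
Patient B: SCr = 313 / 88.4 = 3.541 mg/dL
Patient B: CrCl = (140 − 68) × 59.7 / (72 × 3.541) = 4298.4 / 254.95 ≈ 16.9 mL/min
|23.6 − 16.9| = 6.7 mL/min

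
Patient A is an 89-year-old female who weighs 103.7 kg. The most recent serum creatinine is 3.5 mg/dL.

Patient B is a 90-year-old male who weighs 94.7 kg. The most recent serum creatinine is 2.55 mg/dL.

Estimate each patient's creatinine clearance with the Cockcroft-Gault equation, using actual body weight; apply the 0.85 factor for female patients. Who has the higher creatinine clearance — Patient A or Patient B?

Patient A: CrCl = (140 − 89) × 103.7 / (72 × 3.5) × 0.85 = 5288.7 / 252.00 × 0.85 ≈ 17.8 mL/min
Patient B: CrCl = (140 − 90) × 94.7 / (72 × 2.55) = 4735.0 / 183.60 ≈ 25.8 mL/min
17.8 vs 25.8 mL/min → Patient B is higher.

Patient B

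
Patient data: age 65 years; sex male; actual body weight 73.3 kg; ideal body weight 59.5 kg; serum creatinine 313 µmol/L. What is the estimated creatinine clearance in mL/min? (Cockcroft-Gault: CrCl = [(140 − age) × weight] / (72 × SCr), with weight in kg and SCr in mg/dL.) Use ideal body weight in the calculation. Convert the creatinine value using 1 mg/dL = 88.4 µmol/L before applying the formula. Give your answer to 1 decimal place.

SCr = 313 / 88.4 = 3.541 mg/dL
CrCl = (140 − 65) × 59.5 / (72 × 3.541) = 4462.5 / 254.95 ≈ 17.5 mL/min

17.5 mL/min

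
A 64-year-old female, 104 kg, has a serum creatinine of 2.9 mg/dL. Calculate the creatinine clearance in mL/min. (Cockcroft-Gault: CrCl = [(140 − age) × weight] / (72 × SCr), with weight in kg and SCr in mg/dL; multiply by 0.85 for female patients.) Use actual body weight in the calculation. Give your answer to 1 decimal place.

32.2 mL/min

CrCl = (140 − 64) × 104 / (72 × 2.9) × 0.85 = 7904.0 / 208.80 × 0.85 ≈ 32.2 mL/min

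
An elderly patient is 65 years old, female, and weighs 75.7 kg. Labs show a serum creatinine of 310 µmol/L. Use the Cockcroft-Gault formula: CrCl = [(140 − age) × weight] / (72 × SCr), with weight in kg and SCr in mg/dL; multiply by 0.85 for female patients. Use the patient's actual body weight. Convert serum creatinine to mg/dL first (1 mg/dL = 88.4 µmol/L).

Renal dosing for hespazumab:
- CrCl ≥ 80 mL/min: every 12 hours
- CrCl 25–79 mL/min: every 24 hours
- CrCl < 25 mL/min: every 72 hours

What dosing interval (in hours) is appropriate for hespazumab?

SCr = 310 / 88.4 = 3.507 mg/dL
CrCl = (140 − 65) × 75.7 / (72 × 3.507) × 0.85 = 5677.5 / 252.50 × 0.85 ≈ 19.1 mL/min
CrCl ≈ 19 mL/min → bracket < 25 mL/min → every 72 hours.

every 72 hours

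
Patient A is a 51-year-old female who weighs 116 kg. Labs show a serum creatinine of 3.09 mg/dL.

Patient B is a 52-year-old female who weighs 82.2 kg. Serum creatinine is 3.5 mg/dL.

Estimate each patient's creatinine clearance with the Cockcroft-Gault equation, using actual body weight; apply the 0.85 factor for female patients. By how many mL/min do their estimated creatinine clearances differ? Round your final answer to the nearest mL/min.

Patient A: CrCl = (140 − 51) × 116 / (72 × 3.09) × 0.85 = 10324.0 / 222.48 × 0.85 ≈ 39.4 mL/min
Patient B: CrCl = (140 − 52) × 82.2 / (72 × 3.5) × 0.85 = 7233.6 / 252.00 × 0.85 ≈ 24.4 mL/min
|39.4 − 24.4| = 15.0 mL/min

15 mL/min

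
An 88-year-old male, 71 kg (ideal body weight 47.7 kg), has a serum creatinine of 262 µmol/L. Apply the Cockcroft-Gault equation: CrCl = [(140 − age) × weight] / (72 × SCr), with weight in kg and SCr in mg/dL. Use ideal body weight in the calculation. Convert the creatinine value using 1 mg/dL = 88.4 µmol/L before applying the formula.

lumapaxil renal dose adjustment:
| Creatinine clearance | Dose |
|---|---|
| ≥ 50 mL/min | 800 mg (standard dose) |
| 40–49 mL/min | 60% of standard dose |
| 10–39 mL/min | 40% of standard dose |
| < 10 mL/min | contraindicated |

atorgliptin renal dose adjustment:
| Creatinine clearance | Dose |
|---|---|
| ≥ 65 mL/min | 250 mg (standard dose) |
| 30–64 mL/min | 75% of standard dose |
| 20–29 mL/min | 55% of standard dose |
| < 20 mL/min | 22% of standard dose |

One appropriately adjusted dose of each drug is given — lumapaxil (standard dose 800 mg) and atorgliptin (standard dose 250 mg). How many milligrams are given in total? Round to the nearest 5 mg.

375 mg

SCr = 262 / 88.4 = 2.964 mg/dL
CrCl = (140 − 88) × 47.7 / (72 × 2.964) = 2480.4 / 213.41 ≈ 11.6 mL/min
CrCl ≈ 12 mL/min.
lumapaxil: 10–39 mL/min → 40% of 800 mg = 320 mg.
atorgliptin: < 20 mL/min → 22% of 250 mg = 55 mg.
Total = 320 + 55 = 375 mg.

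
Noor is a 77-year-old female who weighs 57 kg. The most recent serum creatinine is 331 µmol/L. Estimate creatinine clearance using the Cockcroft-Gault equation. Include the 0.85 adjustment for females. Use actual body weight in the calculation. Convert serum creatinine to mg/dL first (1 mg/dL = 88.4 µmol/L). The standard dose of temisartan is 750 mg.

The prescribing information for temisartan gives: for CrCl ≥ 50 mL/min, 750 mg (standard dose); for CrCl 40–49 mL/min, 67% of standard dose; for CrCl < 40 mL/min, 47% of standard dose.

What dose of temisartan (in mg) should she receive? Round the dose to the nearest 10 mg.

SCr = 331 / 88.4 = 3.744 mg/dL
CrCl = (140 − 77) × 57 / (72 × 3.744) × 0.85 = 3591.0 / 269.57 × 0.85 ≈ 11.3 mL/min
CrCl ≈ 11 mL/min → bracket < 40 mL/min.
47% of 750 mg = 352.5 mg → 350 mg

350 mg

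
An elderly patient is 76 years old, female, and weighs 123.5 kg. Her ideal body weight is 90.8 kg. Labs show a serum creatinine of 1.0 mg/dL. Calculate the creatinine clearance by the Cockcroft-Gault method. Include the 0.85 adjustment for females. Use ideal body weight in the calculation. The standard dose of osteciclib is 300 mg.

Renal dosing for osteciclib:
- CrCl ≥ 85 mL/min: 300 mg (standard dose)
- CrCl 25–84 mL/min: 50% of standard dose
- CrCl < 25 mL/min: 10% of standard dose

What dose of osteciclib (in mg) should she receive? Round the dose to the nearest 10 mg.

CrCl = (140 − 76) × 90.8 / (72 × 1) × 0.85 = 5811.2 / 72.00 × 0.85 ≈ 68.6 mL/min
CrCl ≈ 69 mL/min → bracket 25–84 mL/min.
50% of 300 mg = 150 mg

150 mg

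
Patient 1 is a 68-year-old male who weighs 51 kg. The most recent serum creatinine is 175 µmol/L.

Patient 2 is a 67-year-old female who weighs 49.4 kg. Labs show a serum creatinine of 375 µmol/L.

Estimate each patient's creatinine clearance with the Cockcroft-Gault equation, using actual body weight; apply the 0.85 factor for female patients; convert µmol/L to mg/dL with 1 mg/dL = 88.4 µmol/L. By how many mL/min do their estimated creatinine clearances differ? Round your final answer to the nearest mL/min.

Patient 1: SCr = 175 / 88.4 = 1.98 mg/dL
Patient 1: CrCl = (140 − 68) × 51 / (72 × 1.98) = 3672.0 / 142.56 ≈ 25.8 mL/min
Patient 2: SCr = 375 / 88.4 = 4.242 mg/dL
Patient 2: CrCl = (140 − 67) × 49.4 / (72 × 4.242) × 0.85 = 3606.2 / 305.42 × 0.85 ≈ 10.0 mL/min
|25.8 − 10.0| = 15.8 mL/min

16 mL/min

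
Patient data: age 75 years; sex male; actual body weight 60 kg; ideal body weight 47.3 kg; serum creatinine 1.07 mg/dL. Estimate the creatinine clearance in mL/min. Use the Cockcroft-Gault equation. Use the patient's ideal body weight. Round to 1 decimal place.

CrCl = (140 − 75) × 47.3 / (72 × 1.07) = 3074.5 / 77.04 ≈ 39.9 mL/min

39.9 mL/min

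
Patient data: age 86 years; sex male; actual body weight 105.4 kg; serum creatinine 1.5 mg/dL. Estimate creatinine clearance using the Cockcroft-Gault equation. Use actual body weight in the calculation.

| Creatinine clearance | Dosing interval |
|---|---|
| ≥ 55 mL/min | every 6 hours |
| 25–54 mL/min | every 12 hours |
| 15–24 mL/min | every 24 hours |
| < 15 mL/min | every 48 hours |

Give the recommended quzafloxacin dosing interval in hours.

CrCl = (140 − 86) × 105.4 / (72 × 1.5) = 5691.6 / 108.00 ≈ 52.7 mL/min
CrCl ≈ 53 mL/min → bracket 25–54 mL/min → every 12 hours.

every 12 hours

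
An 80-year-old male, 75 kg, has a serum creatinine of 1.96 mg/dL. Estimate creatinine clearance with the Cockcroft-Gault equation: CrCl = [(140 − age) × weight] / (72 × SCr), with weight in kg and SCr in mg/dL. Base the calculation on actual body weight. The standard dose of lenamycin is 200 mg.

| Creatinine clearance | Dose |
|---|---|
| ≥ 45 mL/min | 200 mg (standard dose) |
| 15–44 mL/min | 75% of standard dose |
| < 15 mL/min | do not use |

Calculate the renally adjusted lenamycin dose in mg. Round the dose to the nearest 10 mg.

CrCl = (140 − 80) × 75 / (72 × 1.96) = 4500.0 / 141.12 ≈ 31.9 mL/min
CrCl ≈ 32 mL/min → bracket 15–44 mL/min.
75% of 200 mg = 150 mg

150 mg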